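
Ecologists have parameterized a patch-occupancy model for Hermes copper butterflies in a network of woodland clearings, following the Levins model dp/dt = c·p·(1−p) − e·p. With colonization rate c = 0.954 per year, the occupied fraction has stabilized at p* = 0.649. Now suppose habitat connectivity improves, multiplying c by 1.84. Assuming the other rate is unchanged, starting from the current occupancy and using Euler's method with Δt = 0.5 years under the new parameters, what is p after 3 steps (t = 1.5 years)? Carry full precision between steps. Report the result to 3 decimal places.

Balance c(1−p*) = e gives e = 0.954×(1 − 0.64900) = 0.33485.
Starting from p₀ = 0.64900; update p ← p + (dp/dt)·Δt with the new parameters.
step 1: Δp = +0.09127, p = 0.74027
step 2: Δp = +0.04481, p = 0.78508
step 3: Δp = +0.01665, p = 0.80173

0.802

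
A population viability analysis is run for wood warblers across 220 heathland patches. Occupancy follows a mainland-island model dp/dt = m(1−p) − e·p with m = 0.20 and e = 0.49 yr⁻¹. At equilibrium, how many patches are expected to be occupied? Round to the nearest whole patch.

p* = m/(m+e) = 0.20/0.6900 = 0.2899.
Expected occupied patches = N × p* = 220 × 0.2899 = 63.77 ≈ 64.

64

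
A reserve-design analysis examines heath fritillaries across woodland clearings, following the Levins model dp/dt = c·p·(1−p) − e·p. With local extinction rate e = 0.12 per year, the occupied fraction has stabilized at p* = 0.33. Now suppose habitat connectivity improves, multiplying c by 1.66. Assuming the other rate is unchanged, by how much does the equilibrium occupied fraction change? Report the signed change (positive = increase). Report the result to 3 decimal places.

0.266

Balance c(1−p*) = e gives c = e/(1 − 0.33000) = 0.12/0.67000 = 0.17910.
New p* = 1 − e/c = 1 − 0.12000/0.29731 = 0.59638.
Δp* = 0.59638 − 0.33000 = +0.26638.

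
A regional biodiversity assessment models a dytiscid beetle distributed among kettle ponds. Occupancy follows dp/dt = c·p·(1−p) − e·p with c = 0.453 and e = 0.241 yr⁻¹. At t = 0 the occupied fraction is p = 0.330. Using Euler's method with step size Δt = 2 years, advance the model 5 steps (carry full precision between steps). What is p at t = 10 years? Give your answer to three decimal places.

Update rule: p ← p + [c·p·(1−p) − e·p]·Δt with Δt = 2.
  1  |  dp/dt·Δt = +0.041257  |  p_1 = 0.371257
  2  |  dp/dt·Δt = +0.032537  |  p_2 = 0.403794
  3  |  dp/dt·Δt = +0.023486  |  p_3 = 0.427280
  4  |  dp/dt·Δt = +0.015760  |  p_4 = 0.443040
  5  |  dp/dt·Δt = +0.010015  |  p_5 = 0.453055

0.453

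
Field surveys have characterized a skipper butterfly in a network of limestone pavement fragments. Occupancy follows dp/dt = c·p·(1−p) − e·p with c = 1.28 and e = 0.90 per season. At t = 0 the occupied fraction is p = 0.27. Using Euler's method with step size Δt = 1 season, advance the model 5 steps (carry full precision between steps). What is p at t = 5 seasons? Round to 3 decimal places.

Update rule: p ← p + [c·p·(1−p) − e·p]·Δt with Δt = 1.
  1  |  dp/dt·Δt = +0.009288  |  p_1 = 0.279288
  2  |  dp/dt·Δt = +0.006287  |  p_2 = 0.285575
  3  |  dp/dt·Δt = +0.004131  |  p_3 = 0.289706
  4  |  dp/dt·Δt = +0.002659  |  p_4 = 0.292364
  5  |  dp/dt·Δt = +0.001688  |  p_5 = 0.294052

0.294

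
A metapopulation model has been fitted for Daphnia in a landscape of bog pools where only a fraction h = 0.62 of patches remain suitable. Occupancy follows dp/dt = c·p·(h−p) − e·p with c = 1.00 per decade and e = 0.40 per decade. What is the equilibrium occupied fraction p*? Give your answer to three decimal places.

Setting dp/dt = 0 and dividing by p* gives c·(h−p*) = e.
So p* = h − e/c = 0.62 − 0.40/1.00 = 0.62 − 0.4000 = 0.2200.

0.220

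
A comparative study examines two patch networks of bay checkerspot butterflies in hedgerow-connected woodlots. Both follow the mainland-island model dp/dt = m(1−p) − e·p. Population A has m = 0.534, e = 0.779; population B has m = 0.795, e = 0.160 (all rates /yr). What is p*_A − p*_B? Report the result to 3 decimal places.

-0.426

A: p*_A = m/(m+e) = 0.534/1.3130 = 0.4067.
B: p*_B = 0.795/0.9550 = 0.8325.
p*_A − p*_B = 0.4067 − 0.8325 = -0.4258.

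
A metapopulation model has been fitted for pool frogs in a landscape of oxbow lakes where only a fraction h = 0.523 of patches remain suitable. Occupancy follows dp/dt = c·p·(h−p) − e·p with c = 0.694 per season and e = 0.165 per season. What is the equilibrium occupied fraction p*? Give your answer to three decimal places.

Setting dp/dt = 0 and dividing by p* gives c·(h−p*) = e.
So p* = h − e/c = 0.523 − 0.165/0.694 = 0.523 − 0.2378 = 0.2852.

0.285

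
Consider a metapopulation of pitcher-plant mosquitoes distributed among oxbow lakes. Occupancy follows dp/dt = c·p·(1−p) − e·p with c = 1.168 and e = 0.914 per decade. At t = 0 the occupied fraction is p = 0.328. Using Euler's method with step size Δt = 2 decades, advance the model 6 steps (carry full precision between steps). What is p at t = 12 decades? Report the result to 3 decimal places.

0.218

Update rule: p ← p + [c·p·(1−p) − e·p]·Δt with Δt = 2.
t = 2: p = 0.32800 + (-0.08469) = 0.24331
t = 4: p = 0.24331 + (-0.01469) = 0.22862
t = 6: p = 0.22862 + (-0.00596) = 0.22266
t = 8: p = 0.22266 + (-0.00270) = 0.21996
t = 10: p = 0.21996 + (-0.00128) = 0.21868
t = 12: p = 0.21868 + (-0.00062) = 0.21806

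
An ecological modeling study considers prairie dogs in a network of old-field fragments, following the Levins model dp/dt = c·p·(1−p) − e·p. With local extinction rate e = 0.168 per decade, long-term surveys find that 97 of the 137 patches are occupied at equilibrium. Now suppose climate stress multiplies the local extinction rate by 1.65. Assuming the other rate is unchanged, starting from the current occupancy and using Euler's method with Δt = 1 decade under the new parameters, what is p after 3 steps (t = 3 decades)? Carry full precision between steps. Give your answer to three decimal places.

Observed p* = 97/137 = 0.70803.
Balance c(1−p*) = e gives c = e/(1 − 0.70803) = 0.168/0.29197 = 0.57540.
Starting from p₀ = 0.70803; update p ← p + (dp/dt)·Δt with the new parameters.
step 1: Δp = -0.07732, p = 0.63071
step 2: Δp = -0.04081, p = 0.58990
step 3: Δp = -0.02432, p = 0.56558

0.566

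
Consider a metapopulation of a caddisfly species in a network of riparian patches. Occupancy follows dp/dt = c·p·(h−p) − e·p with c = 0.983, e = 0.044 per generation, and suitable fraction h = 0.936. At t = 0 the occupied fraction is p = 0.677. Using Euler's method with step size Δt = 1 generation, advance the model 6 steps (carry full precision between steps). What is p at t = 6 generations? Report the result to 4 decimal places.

0.8912

Update rule: p ← p + [c·p·(h−p) − e·p]·Δt with Δt = 1.
t = 1: p = 0.67700 + (+0.14257) = 0.81957
t = 2: p = 0.81957 + (+0.05774) = 0.87731
t = 3: p = 0.87731 + (+0.01201) = 0.88932
t = 4: p = 0.88932 + (+0.00168) = 0.89100
t = 5: p = 0.89100 + (+0.00021) = 0.89121
t = 6: p = 0.89121 + (+0.00003) = 0.89124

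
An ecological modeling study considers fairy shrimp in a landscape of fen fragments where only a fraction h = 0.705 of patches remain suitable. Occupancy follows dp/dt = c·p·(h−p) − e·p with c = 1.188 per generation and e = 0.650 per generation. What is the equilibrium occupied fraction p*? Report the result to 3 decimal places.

Setting dp/dt = 0 and dividing by p* gives c·(h−p*) = e.
So p* = h − e/c = 0.705 − 0.650/1.188 = 0.705 − 0.5471 = 0.1579.

0.158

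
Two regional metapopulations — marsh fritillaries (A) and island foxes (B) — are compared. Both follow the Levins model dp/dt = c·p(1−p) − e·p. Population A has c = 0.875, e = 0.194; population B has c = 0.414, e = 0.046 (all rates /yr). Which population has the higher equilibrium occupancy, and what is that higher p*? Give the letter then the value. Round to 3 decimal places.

B, 0.889

A: p*_A = 1 − 0.194/0.875 = 0.7783.
B: p*_B = 1 − 0.046/0.414 = 0.8889.
B is higher at 0.8889.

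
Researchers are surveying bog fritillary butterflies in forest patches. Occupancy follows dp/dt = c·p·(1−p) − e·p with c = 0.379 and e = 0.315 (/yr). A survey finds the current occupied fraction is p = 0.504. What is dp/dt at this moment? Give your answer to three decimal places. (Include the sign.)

Colonization term: c·p·(1−p) = 0.379×0.504×0.4960 = 0.09474.
Extinction term: e·p = 0.15876.
dp/dt = 0.09474 − 0.15876 = -0.06402.

-0.064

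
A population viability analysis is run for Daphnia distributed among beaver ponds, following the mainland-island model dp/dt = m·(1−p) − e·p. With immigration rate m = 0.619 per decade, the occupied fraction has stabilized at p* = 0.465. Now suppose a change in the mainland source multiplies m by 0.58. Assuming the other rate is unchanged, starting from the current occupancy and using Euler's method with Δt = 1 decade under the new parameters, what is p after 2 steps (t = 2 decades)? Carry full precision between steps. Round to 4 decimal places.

0.3358

Balance m(1−p*) = e·p* gives e = m(1−p*)/p* = 0.619×0.53500/0.46500 = 0.71218.
Starting from p₀ = 0.46500; update p ← p + (dp/dt)·Δt with the new parameters.
t = 1: p = 0.46500 + (-0.13909) = 0.32591
t = 2: p = 0.32591 + (+0.00990) = 0.33581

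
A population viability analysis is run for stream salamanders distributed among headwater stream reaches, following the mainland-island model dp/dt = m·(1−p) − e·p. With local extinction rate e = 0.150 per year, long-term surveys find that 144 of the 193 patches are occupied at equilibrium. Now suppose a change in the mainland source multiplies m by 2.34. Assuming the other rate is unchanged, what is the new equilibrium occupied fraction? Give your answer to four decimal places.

Observed p* = 144/193 = 0.74611.
Balance m(1−p*) = e·p* gives m = e·p*/(1−p*) = 0.150×0.74611/0.25389 = 0.44081.
New p* = m/(m+e) = 1.03150/(1.03150+0.15000) = 0.87304.

0.8730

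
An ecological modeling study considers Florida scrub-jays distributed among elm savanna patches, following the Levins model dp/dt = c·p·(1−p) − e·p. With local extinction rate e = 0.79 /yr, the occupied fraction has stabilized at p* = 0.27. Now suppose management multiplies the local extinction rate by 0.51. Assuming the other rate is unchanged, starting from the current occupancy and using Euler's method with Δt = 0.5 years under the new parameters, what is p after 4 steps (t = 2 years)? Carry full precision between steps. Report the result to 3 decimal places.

Balance c(1−p*) = e gives c = e/(1 − 0.27000) = 0.79/0.73000 = 1.08219.
Starting from p₀ = 0.27000; update p ← p + (dp/dt)·Δt with the new parameters.
  1  |  dp/dt·Δt = +0.052259  |  p_1 = 0.322259
  2  |  dp/dt·Δt = +0.053261  |  p_2 = 0.375519
  3  |  dp/dt·Δt = +0.051241  |  p_3 = 0.426760
  4  |  dp/dt·Δt = +0.046401  |  p_4 = 0.473161

0.473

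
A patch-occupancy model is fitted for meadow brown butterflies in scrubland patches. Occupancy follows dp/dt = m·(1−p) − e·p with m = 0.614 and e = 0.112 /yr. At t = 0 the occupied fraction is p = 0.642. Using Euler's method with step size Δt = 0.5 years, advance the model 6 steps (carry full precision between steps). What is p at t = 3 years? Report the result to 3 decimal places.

0.832

Update rule: p ← p + [m·(1−p) − e·p]·Δt with Δt = 0.5.
p: 0.64200 → 0.71595  (Δp = +0.07395)
p: 0.71595 → 0.76306  (Δp = +0.04711)
p: 0.76306 → 0.79307  (Δp = +0.03001)
p: 0.79307 → 0.81219  (Δp = +0.01912)
p: 0.81219 → 0.82436  (Δp = +0.01218)
p: 0.82436 → 0.83212  (Δp = +0.00776)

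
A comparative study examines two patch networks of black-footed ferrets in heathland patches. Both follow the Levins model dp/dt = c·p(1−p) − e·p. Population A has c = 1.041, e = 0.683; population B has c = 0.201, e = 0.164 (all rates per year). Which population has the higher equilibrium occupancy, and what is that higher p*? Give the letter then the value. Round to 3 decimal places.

A, 0.344

A: p*_A = 1 − 0.683/1.041 = 0.3439.
B: p*_B = 1 − 0.164/0.201 = 0.1841.
A is higher at 0.3439.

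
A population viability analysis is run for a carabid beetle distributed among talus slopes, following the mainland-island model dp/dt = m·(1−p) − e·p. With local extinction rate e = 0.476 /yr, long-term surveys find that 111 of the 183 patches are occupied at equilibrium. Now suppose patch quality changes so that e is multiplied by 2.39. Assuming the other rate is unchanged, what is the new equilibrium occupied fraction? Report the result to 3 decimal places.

Observed p* = 111/183 = 0.60656.
Balance m(1−p*) = e·p* gives m = e·p*/(1−p*) = 0.476×0.60656/0.39344 = 0.73384.
New p* = m/(m+e) = 0.73384/(0.73384+1.13764) = 0.39212.

0.392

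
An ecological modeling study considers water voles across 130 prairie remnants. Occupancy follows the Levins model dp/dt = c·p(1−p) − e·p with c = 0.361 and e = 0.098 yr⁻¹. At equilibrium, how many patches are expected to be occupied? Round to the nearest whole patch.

p* = 1 − e/c = 1 − 0.098/0.361 = 0.7285.
Expected occupied patches = N × p* = 130 × 0.7285 = 94.71 ≈ 95.

95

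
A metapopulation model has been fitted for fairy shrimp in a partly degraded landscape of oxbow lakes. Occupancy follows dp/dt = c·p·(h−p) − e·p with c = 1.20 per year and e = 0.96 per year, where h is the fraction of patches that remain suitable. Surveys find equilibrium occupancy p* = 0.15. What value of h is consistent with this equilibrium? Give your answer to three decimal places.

At equilibrium c(h−p*) = e, so h = p* + e/c.
h = 0.15 + 0.96/1.20 = 0.15 + 0.8000 = 0.9500.

0.950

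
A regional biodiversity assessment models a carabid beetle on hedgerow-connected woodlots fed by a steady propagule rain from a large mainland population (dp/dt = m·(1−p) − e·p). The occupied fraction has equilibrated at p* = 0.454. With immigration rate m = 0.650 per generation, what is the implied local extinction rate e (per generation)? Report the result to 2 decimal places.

At equilibrium m(1−p*) = e·p*, so e = m(1−p*)/p*.
e = 0.650 × 0.5460 / 0.454 = 0.7817.

0.78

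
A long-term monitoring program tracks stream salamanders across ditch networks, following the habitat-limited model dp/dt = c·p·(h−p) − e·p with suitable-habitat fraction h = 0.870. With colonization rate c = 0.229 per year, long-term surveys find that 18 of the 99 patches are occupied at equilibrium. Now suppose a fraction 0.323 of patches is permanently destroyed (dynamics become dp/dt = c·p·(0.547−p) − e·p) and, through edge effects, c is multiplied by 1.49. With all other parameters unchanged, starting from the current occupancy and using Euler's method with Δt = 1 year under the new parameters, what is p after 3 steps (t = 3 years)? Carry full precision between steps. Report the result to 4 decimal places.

0.1654

Observed p* = 18/99 = 0.18182.
Balance c(h−p*) = e gives e = 0.229×(0.87 − 0.18182) = 0.15759.
Starting from p₀ = 0.18182; update p ← p + (dp/dt)·Δt with the new parameters.
t = 1: p = 0.18182 + (-0.00600) = 0.17582
t = 2: p = 0.17582 + (-0.00544) = 0.17038
t = 3: p = 0.17038 + (-0.00496) = 0.16542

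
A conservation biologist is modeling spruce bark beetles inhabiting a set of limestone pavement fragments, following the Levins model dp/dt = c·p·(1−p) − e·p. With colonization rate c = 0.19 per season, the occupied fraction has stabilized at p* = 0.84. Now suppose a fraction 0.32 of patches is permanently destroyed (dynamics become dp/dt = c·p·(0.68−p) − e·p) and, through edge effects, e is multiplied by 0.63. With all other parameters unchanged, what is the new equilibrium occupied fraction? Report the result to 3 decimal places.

Balance c(1−p*) = e gives e = 0.19×(1 − 0.84000) = 0.03040.
New p* = 0.68 − e/c = 0.68 − 0.01915/0.19000 = 0.57921.

0.579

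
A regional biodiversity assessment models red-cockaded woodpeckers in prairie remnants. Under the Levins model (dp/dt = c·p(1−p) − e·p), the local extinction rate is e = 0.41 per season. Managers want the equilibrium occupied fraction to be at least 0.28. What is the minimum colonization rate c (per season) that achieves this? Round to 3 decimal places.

p* = 1 − e/c ≥ 0.28 requires e/c ≤ 0.7200, i.e. c ≥ e/0.7200.
c_min = 0.41/0.7200 = 0.5694.

0.569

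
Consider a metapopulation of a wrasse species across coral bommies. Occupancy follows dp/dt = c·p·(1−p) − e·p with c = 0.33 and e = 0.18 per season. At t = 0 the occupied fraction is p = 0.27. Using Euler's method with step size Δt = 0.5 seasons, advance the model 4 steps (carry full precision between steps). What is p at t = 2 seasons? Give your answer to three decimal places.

0.302

Update rule: p ← p + [c·p·(1−p) − e·p]·Δt with Δt = 0.5.
step 1: Δp = +0.00822, p = 0.27822
step 2: Δp = +0.00809, p = 0.28632
step 3: Δp = +0.00795, p = 0.29426
step 4: Δp = +0.00778, p = 0.30205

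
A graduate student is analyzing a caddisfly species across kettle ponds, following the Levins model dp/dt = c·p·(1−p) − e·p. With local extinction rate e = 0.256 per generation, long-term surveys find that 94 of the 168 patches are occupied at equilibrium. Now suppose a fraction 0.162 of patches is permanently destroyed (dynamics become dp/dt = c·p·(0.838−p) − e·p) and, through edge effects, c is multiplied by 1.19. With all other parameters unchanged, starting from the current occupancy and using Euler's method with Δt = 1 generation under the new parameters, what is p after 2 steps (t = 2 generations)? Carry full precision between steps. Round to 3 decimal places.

0.504

Observed p* = 94/168 = 0.55952.
Balance c(1−p*) = e gives c = e/(1 − 0.55952) = 0.256/0.44048 = 0.58119.
Starting from p₀ = 0.55952; update p ← p + (dp/dt)·Δt with the new parameters.
p: 0.55952 → 0.52405  (Δp = -0.03547)
p: 0.52405 → 0.50368  (Δp = -0.02037)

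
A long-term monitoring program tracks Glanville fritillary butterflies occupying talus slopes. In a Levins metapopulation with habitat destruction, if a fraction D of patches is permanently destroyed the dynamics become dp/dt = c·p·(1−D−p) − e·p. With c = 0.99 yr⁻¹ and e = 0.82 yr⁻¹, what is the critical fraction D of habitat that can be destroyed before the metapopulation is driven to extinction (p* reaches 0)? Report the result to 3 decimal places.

0.172

The nontrivial equilibrium is p* = (1−D) − e/c; extinction occurs when this hits zero.
So D_crit = 1 − e/c = 1 − 0.82/0.99 = 1 − 0.8283 = 0.1717.
Note this equals the original equilibrium occupancy — the Levins extinction-debt result.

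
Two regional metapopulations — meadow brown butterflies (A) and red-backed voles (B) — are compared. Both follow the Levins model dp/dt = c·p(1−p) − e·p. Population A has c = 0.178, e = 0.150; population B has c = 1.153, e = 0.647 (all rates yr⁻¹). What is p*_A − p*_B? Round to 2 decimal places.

A: p*_A = 1 − 0.150/0.178 = 0.1573.
B: p*_B = 1 − 0.647/1.153 = 0.4389.
p*_A − p*_B = 0.1573 − 0.4389 = -0.2816.

-0.28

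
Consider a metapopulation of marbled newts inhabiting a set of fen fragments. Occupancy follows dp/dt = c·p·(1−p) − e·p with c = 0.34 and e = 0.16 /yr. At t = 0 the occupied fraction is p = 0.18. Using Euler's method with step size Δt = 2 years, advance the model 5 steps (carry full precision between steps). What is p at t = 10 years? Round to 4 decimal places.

Update rule: p ← p + [c·p·(1−p) − e·p]·Δt with Δt = 2.
p: 0.18000 → 0.22277  (Δp = +0.04277)
p: 0.22277 → 0.26922  (Δp = +0.04645)
p: 0.26922 → 0.31685  (Δp = +0.04763)
p: 0.31685 → 0.36265  (Δp = +0.04580)
p: 0.36265 → 0.40377  (Δp = +0.04112)

0.4038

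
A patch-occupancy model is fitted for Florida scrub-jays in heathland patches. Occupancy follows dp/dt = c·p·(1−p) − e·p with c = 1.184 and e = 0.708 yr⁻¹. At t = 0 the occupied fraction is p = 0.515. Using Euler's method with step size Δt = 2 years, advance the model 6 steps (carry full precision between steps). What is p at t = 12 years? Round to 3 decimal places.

0.402

Update rule: p ← p + [c·p·(1−p) − e·p]·Δt with Δt = 2.
t = 2: p = 0.51500 + (-0.13777) = 0.37723
t = 4: p = 0.37723 + (+0.02215) = 0.39938
t = 6: p = 0.39938 + (+0.00250) = 0.40188
t = 8: p = 0.40188 + (+0.00014) = 0.40202
t = 10: p = 0.40202 + (+0.00001) = 0.40203
t = 12: p = 0.40203 + (+0.00000) = 0.40203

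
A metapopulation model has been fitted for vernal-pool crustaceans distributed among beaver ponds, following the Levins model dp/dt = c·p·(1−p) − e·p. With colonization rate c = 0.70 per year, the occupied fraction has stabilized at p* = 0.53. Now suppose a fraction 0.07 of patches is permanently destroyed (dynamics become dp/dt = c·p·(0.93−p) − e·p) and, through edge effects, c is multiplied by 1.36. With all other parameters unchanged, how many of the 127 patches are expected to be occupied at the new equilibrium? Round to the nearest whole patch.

Balance c(1−p*) = e gives e = 0.70×(1 − 0.53000) = 0.32900.
New p* = 0.93 − e/c = 0.93 − 0.32900/0.95200 = 0.58441.
Expected occupied = 127 × 0.58441 = 74.22 ≈ 74.

74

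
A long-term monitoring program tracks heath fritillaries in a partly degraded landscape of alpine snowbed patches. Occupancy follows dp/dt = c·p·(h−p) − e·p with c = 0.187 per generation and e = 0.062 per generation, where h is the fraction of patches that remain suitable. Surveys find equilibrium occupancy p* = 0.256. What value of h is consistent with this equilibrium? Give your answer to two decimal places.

0.59

At equilibrium c(h−p*) = e, so h = p* + e/c.
h = 0.256 + 0.062/0.187 = 0.256 + 0.3316 = 0.5876.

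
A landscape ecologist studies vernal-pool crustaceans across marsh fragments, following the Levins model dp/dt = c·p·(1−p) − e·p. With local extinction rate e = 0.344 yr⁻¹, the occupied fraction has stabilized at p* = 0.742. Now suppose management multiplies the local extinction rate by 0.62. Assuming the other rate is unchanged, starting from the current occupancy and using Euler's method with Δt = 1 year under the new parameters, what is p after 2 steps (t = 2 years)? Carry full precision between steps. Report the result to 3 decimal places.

Balance c(1−p*) = e gives c = e/(1 − 0.74200) = 0.344/0.25800 = 1.33333.
Starting from p₀ = 0.74200; update p ← p + (dp/dt)·Δt with the new parameters.
  1  |  dp/dt·Δt = +0.096994  |  p_1 = 0.838994
  2  |  dp/dt·Δt = +0.001170  |  p_2 = 0.840164

0.840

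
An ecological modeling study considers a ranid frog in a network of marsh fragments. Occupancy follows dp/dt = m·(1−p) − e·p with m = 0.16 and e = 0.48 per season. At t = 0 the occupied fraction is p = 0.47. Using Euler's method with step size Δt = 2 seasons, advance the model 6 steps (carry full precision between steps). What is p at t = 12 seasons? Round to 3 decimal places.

0.250

Update rule: p ← p + [m·(1−p) − e·p]·Δt with Δt = 2.
  1  |  dp/dt·Δt = -0.281600  |  p_1 = 0.188400
  2  |  dp/dt·Δt = +0.078848  |  p_2 = 0.267248
  3  |  dp/dt·Δt = -0.022077  |  p_3 = 0.245171
  4  |  dp/dt·Δt = +0.006182  |  p_4 = 0.251352
  5  |  dp/dt·Δt = -0.001731  |  p_5 = 0.249621
  6  |  dp/dt·Δt = +0.000485  |  p_6 = 0.250106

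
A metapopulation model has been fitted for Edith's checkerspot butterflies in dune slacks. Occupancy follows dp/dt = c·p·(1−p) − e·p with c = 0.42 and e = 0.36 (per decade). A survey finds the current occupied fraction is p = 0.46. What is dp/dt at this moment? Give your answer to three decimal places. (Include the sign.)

-0.061

Colonization term: c·p·(1−p) = 0.42×0.46×0.5400 = 0.10433.
Extinction term: e·p = 0.16560.
dp/dt = 0.10433 − 0.16560 = -0.06127.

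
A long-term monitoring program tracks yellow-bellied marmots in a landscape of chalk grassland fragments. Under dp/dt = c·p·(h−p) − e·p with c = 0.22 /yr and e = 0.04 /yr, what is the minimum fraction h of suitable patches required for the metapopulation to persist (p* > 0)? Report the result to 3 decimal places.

0.182

p* = h − e/c is positive only when h > e/c.
h_min = e/c = 0.04/0.22 = 0.1818.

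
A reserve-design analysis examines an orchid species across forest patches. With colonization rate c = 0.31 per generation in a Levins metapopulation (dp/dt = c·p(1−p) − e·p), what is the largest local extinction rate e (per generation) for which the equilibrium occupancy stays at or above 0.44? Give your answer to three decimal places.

1 − e/c ≥ 0.44 ⇒ e ≤ c(1 − 0.44) = 0.31 × 0.5600.
e_max = 0.1736.

0.174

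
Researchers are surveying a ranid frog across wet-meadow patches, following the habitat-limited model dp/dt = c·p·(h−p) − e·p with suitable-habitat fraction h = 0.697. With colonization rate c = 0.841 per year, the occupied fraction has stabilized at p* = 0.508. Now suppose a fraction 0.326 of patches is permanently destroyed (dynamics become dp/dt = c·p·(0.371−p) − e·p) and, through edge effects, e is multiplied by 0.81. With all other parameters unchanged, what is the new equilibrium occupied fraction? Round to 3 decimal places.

Balance c(h−p*) = e gives e = 0.841×(0.697 − 0.50800) = 0.15895.
New p* = 0.371 − e/c = 0.371 − 0.12875/0.84100 = 0.21791.

0.218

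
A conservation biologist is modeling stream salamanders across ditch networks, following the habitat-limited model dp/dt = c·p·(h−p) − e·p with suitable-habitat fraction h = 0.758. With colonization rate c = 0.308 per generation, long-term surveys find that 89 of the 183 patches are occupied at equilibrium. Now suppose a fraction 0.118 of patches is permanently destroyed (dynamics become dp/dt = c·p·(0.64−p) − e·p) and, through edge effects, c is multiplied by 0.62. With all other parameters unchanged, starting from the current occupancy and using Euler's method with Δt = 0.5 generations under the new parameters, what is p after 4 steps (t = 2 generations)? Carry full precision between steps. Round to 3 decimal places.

Observed p* = 89/183 = 0.48634.
Balance c(h−p*) = e gives e = 0.308×(0.758 − 0.48634) = 0.08367.
Starting from p₀ = 0.48634; update p ← p + (dp/dt)·Δt with the new parameters.
p: 0.48634 → 0.47313  (Δp = -0.01321)
p: 0.47313 → 0.46087  (Δp = -0.01226)
p: 0.46087 → 0.44947  (Δp = -0.01140)
p: 0.44947 → 0.43885  (Δp = -0.01063)

0.439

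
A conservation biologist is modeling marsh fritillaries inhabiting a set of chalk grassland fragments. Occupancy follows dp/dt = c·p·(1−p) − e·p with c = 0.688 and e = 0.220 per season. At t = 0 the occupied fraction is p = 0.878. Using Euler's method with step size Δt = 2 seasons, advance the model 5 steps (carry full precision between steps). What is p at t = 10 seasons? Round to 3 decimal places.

Update rule: p ← p + [c·p·(1−p) − e·p]·Δt with Δt = 2.
p: 0.87800 → 0.63907  (Δp = -0.23893)
p: 0.63907 → 0.67527  (Δp = +0.03620)
p: 0.67527 → 0.67988  (Δp = +0.00461)
p: 0.67988 → 0.68021  (Δp = +0.00033)
p: 0.68021 → 0.68023  (Δp = +0.00002)

0.680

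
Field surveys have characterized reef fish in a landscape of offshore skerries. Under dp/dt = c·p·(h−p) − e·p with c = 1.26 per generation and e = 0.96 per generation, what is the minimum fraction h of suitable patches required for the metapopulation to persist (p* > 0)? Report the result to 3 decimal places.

0.762

p* = h − e/c is positive only when h > e/c.
h_min = e/c = 0.96/1.26 = 0.7619.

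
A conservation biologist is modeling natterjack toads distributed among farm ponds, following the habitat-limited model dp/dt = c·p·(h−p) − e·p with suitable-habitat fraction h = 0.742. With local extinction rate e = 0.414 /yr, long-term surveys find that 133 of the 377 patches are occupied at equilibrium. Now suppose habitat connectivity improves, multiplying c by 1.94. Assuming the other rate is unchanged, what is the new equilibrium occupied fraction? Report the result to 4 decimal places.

0.5414

Observed p* = 133/377 = 0.35279.
Balance c(h−p*) = e gives c = e/(0.742 − 0.35279) = 0.414/0.38921 = 1.06369.
New p* = 0.742 − e/c = 0.742 − 0.41400/2.06356 = 0.54138.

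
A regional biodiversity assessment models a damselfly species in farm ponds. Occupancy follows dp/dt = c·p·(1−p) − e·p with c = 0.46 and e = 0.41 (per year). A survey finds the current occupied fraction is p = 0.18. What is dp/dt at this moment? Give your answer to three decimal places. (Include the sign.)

Colonization term: c·p·(1−p) = 0.46×0.18×0.8200 = 0.06790.
Extinction term: e·p = 0.07380.
dp/dt = 0.06790 − 0.07380 = -0.00590.

-0.006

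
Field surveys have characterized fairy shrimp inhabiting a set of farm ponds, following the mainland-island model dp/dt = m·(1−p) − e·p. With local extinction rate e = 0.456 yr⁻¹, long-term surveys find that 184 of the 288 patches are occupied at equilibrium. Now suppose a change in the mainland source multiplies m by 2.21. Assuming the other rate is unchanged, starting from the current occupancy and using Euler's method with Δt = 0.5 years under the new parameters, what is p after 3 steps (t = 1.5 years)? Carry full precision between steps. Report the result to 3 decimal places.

Observed p* = 184/288 = 0.63889.
Balance m(1−p*) = e·p* gives m = e·p*/(1−p*) = 0.456×0.63889/0.36111 = 0.80677.
Starting from p₀ = 0.63889; update p ← p + (dp/dt)·Δt with the new parameters.
p: 0.63889 → 0.81515  (Δp = +0.17626)
p: 0.81515 → 0.79409  (Δp = -0.02106)
p: 0.79409 → 0.79660  (Δp = +0.00252)

0.797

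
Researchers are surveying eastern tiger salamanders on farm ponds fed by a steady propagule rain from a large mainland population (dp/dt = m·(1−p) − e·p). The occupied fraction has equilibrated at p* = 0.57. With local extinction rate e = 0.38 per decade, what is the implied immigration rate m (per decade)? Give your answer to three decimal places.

At equilibrium m(1−p*) = e·p*, so m = e·p*/(1−p*).
m = 0.38 × 0.57 / 0.4300 = 0.2166/0.4300 = 0.5037.

0.504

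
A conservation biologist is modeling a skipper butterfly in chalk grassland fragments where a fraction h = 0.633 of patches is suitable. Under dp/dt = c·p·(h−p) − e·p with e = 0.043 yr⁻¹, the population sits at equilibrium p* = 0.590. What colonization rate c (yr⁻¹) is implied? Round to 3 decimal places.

At equilibrium c(h−p*) = e, so c = e/(h−p*).
c = 0.043/(0.633 − 0.590) = 0.043/0.0430 = 1.0000.

1.000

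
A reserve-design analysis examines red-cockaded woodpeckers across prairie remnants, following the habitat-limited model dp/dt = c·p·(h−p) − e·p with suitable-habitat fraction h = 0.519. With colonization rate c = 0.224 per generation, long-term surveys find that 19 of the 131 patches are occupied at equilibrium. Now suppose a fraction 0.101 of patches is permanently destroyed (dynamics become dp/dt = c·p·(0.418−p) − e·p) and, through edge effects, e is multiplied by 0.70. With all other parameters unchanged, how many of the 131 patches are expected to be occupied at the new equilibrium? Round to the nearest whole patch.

20

Observed p* = 19/131 = 0.14504.
Balance c(h−p*) = e gives e = 0.224×(0.519 − 0.14504) = 0.08377.
New p* = 0.418 − e/c = 0.418 − 0.05864/0.22400 = 0.15621.
Expected occupied = 131 × 0.15621 = 20.46 ≈ 20.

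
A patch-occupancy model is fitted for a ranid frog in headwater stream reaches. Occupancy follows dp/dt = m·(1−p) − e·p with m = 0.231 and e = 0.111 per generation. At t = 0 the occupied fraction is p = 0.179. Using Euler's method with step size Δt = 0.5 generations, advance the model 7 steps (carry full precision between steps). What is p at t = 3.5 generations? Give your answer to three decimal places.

Update rule: p ← p + [m·(1−p) − e·p]·Δt with Δt = 0.5.
  1  |  dp/dt·Δt = +0.084891  |  p_1 = 0.263891
  2  |  dp/dt·Δt = +0.070375  |  p_2 = 0.334266
  3  |  dp/dt·Δt = +0.058341  |  p_3 = 0.392606
  4  |  dp/dt·Δt = +0.048364  |  p_4 = 0.440971
  5  |  dp/dt·Δt = +0.040094  |  p_5 = 0.481065
  6  |  dp/dt·Δt = +0.033238  |  p_6 = 0.514303
  7  |  dp/dt·Δt = +0.027554  |  p_7 = 0.541857

0.542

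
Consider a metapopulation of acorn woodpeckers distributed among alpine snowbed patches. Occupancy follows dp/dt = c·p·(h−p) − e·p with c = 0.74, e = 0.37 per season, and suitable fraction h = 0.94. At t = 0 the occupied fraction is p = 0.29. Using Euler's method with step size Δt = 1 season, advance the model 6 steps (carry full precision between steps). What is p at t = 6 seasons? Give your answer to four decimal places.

0.4161

Update rule: p ← p + [c·p·(h−p) − e·p]·Δt with Δt = 1.
t = 1: p = 0.29000 + (+0.03219) = 0.32219
t = 2: p = 0.32219 + (+0.02809) = 0.35028
t = 3: p = 0.35028 + (+0.02326) = 0.37353
t = 4: p = 0.37353 + (+0.01837) = 0.39191
t = 5: p = 0.39191 + (+0.01395) = 0.40585
t = 6: p = 0.40585 + (+0.01026) = 0.41611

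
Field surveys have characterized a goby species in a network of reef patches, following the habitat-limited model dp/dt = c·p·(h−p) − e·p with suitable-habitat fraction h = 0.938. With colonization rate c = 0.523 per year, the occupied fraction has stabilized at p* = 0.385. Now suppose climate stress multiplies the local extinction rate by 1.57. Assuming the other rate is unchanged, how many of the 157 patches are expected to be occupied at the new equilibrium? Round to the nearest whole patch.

11

Balance c(h−p*) = e gives e = 0.523×(0.938 − 0.38500) = 0.28922.
New p* = 0.938 − e/c = 0.938 − 0.45408/0.52300 = 0.06978.
Expected occupied = 157 × 0.06978 = 10.96 ≈ 11.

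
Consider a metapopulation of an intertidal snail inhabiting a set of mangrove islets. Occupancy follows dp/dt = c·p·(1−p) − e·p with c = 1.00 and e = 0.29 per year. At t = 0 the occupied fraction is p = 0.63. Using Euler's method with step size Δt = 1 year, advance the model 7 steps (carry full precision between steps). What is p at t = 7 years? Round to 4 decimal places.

Update rule: p ← p + [c·p·(1−p) − e·p]·Δt with Δt = 1.
step 1: Δp = +0.05040, p = 0.68040
step 2: Δp = +0.02014, p = 0.70054
step 3: Δp = +0.00663, p = 0.70717
step 4: Δp = +0.00200, p = 0.70917
step 5: Δp = +0.00059, p = 0.70976
step 6: Δp = +0.00017, p = 0.70993
step 7: Δp = +0.00005, p = 0.70998

0.7100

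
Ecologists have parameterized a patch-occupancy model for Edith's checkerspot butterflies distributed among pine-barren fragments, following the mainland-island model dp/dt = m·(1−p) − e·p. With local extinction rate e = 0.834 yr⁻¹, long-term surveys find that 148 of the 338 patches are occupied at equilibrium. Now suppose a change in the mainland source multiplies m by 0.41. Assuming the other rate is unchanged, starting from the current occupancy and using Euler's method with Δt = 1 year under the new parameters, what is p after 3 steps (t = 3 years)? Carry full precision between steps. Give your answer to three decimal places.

0.242

Observed p* = 148/338 = 0.43787.
Balance m(1−p*) = e·p* gives m = e·p*/(1−p*) = 0.834×0.43787/0.56213 = 0.64964.
Starting from p₀ = 0.43787; update p ← p + (dp/dt)·Δt with the new parameters.
p: 0.43787 → 0.22241  (Δp = -0.21546)
p: 0.22241 → 0.24403  (Δp = +0.02162)
p: 0.24403 → 0.24186  (Δp = -0.00217)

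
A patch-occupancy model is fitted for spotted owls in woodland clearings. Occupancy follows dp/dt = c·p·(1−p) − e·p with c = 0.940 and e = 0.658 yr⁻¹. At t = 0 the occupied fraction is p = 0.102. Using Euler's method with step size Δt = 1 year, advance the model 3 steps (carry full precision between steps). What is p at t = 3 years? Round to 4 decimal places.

Update rule: p ← p + [c·p·(1−p) − e·p]·Δt with Δt = 1.
t = 1: p = 0.10200 + (+0.01898) = 0.12098
t = 2: p = 0.12098 + (+0.02036) = 0.14134
t = 3: p = 0.14134 + (+0.02108) = 0.16242

0.1624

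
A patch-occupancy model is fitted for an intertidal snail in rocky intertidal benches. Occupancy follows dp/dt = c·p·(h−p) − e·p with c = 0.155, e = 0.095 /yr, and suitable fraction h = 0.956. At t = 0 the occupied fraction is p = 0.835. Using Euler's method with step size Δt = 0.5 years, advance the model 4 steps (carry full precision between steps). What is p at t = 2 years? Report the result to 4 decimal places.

Update rule: p ← p + [c·p·(h−p) − e·p]·Δt with Δt = 0.5.
t = 0.5: p = 0.83500 + (-0.03183) = 0.80317
t = 1: p = 0.80317 + (-0.02864) = 0.77453
t = 1.5: p = 0.77453 + (-0.02590) = 0.74863
t = 2: p = 0.74863 + (-0.02353) = 0.72510

0.7251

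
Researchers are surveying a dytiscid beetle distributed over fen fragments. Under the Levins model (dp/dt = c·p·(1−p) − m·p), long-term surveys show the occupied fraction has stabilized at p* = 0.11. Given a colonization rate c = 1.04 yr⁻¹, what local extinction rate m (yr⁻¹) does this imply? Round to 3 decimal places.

At equilibrium c(1−p*) = m.
m = 1.04 × (1 − 0.11) = 1.04 × 0.8900 = 0.9256.

0.926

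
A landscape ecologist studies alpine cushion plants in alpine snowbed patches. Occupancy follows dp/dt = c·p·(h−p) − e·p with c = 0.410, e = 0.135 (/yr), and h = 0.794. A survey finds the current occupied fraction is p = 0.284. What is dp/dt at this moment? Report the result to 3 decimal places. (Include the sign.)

Colonization term: c·p·(h−p) = 0.410×0.284×0.5100 = 0.05938.
Extinction term: e·p = 0.03834.
dp/dt = 0.05938 − 0.03834 = 0.02104.

0.021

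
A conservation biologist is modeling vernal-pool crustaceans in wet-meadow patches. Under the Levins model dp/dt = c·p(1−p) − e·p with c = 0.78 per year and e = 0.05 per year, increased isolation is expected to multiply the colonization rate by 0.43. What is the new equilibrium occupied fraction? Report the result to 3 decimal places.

0.851

Before: p* = 1 − 0.05/0.78 = 0.9359.
After the change, c = 0.3354, e = 0.05, so p* = 1 − 0.05/0.3354 = 0.8509.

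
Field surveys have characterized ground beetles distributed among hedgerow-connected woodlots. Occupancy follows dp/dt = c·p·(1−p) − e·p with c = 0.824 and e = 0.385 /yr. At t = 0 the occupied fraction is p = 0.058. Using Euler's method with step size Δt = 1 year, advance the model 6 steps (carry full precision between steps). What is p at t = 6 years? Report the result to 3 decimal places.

0.309

Update rule: p ← p + [c·p·(1−p) − e·p]·Δt with Δt = 1.
  1  |  dp/dt·Δt = +0.022690  |  p_1 = 0.080690
  2  |  dp/dt·Δt = +0.030058  |  p_2 = 0.110748
  3  |  dp/dt·Δt = +0.038512  |  p_3 = 0.149260
  4  |  dp/dt·Δt = +0.047168  |  p_4 = 0.196428
  5  |  dp/dt·Δt = +0.054439  |  p_5 = 0.250866
  6  |  dp/dt·Δt = +0.058273  |  p_6 = 0.309139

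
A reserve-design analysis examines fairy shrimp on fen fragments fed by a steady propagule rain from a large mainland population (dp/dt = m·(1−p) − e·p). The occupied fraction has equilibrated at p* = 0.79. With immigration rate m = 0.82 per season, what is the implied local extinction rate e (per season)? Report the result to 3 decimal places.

At equilibrium m(1−p*) = e·p*, so e = m(1−p*)/p*.
e = 0.82 × 0.2100 / 0.79 = 0.2180.

0.218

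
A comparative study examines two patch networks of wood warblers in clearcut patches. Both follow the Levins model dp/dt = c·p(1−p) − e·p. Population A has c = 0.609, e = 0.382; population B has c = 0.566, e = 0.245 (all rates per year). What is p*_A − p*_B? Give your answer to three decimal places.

-0.194

A: p*_A = 1 − 0.382/0.609 = 0.3727.
B: p*_B = 1 − 0.245/0.566 = 0.5671.
p*_A − p*_B = 0.3727 − 0.5671 = -0.1944.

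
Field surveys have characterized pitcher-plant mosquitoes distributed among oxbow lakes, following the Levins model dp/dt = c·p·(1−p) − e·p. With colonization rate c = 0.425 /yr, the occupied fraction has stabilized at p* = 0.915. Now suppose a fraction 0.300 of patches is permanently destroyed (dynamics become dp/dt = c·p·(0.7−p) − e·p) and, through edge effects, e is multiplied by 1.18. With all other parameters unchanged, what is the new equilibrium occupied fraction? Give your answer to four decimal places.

Balance c(1−p*) = e gives e = 0.425×(1 − 0.91500) = 0.03612.
New p* = 0.7 − e/c = 0.7 − 0.04262/0.42500 = 0.59972.

0.5997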